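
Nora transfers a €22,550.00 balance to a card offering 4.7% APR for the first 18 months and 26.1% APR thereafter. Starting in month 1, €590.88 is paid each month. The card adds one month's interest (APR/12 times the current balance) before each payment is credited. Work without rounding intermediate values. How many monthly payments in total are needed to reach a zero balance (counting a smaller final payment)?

Promo months 1–18 at r₀ = 4.7%/12 = 0.00391667; months 19+ at r₁ = 26.1%/12 = 0.02175.
After month 18: iterate B ← B·(1+r₀) − €590.88 for 18 months → €13,196.39.
Then at r₁ with €590.88/mo: n₂ = −ln(1 − r₁·B/P)/ln(1+r₁) ≈ 30.91 → 31 more payments.

49 months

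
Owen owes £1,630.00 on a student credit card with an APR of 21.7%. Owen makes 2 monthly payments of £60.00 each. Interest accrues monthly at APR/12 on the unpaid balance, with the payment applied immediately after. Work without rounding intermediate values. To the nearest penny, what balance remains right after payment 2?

Monthly rate r = 21.7%/12 = 1.80833% = 0.0180833.
Each month: B ← B·(1+r) − £60.00.
Month 1: interest £29.48; balance after payment £1,599.48.
Month 2: interest £28.92; balance after payment £1,568.40.

£1,568.40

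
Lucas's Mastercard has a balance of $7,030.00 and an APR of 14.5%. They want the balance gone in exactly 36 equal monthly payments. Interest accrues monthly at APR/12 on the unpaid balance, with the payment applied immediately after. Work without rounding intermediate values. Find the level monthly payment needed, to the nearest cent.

$241.98

Monthly rate r = 14.5%/12 = 1.20833% = 0.0120833.
Level-payment amortization: P = B₀·r / (1 − (1+r)^(−n)) = 7030.00·0.0120833 / (1 − 1.01208^(−36)).
Denominator 1 − (1+r)^(−36) = 0.351045619.
P = 84.9458 / 0.351045619 ≈ 241.98.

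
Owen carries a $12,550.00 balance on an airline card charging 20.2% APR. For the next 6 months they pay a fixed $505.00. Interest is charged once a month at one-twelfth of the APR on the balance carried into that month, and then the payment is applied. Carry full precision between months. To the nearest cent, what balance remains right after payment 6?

$10,711.69

Monthly rate r = 20.2%/12 = 1.68333% = 0.0168333.
Each month: B ← B·(1+r) − $505.00.
Month 1: interest $211.26; balance after payment $12,256.26.
Month 2: interest $206.31; balance after payment $11,957.57.
Month 3: interest $201.29; balance after payment $11,653.86.
Month 4: interest $196.17; balance after payment $11,345.03.
Month 5: interest $190.97; balance after payment $11,031.01.
Month 6: interest $185.69; balance after payment $10,711.69.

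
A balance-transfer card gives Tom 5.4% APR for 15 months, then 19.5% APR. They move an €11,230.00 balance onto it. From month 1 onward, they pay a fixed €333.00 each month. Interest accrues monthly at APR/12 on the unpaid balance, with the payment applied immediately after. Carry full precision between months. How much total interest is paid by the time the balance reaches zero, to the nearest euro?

€2,181

Promo months 1–15 at r₀ = 5.4%/12 = 0.0045; months 16+ at r₁ = 19.5%/12 = 0.01625.
After month 15: iterate B ← B·(1+r₀) − €333.00 for 15 months → €6,856.92.
Then at r₁ with €333.00/mo: n₂ = −ln(1 − r₁·B/P)/ln(1+r₁) ≈ 25.27 → 26 more payments.
Total paid = 40·€333.00 + €91.36 = €13,411.36; interest = €13,411.36 − €11,230.00 = €2,181.36.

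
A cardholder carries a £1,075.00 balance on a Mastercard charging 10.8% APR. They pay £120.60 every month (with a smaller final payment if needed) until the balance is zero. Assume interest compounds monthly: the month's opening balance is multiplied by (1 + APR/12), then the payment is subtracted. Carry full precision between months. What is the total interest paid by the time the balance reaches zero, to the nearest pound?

£51

Monthly rate r = 10.8%/12 = 0.9% = 0.009.
Payoff takes n = ⌈−ln(1 − rB₀/P)/ln(1+r)⌉ = ⌈9.333⌉ = 10 payments; the last is £40.33.
Total paid = 9·£120.60 + £40.33 = £1,125.73.
Total interest = total paid − principal = £1,125.73 − £1,075.00 = £50.73.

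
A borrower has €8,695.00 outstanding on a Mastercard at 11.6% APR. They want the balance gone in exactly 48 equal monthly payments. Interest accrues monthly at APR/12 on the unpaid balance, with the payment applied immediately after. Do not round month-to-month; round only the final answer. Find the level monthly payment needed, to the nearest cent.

€227.27

Monthly rate r = 11.6%/12 = 0.966667% = 0.00966667.
Level-payment amortization: P = B₀·r / (1 − (1+r)^(−n)) = 8695.00·0.00966667 / (1 − 1.00967^(−48)).
Denominator 1 − (1+r)^(−48) = 0.369833798.
P = 84.0517 / 0.369833798 ≈ 227.27.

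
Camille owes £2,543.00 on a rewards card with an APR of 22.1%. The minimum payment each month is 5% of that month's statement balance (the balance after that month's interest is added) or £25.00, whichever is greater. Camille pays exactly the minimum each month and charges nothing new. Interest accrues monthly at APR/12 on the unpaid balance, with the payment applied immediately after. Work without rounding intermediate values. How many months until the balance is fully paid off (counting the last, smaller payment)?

Monthly rate r = 22.1%/12 = 1.84167% = 0.0184167.
While 5% of the post-interest balance exceeds £25.00, each month B ← (B·(1+r))·(1 − 0.05), i.e. B shrinks by the factor (1+r)·0.95 = 0.9675.
This holds for months 1–50. Entering month 51 the balance is £487.31; 5% of the post-interest balance is now below £25.00, so the flat £25.00 minimum applies from here.
From month 51 a fixed £25.00 at rate r clears £487.31 in 25 more payments. Total: 50 + 25 = 75 months.

75 months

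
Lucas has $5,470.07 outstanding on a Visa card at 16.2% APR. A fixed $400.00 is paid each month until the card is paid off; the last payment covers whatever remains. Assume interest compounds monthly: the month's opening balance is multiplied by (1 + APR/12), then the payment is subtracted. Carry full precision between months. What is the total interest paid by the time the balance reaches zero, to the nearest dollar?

$618

Monthly rate r = 16.2%/12 = 1.35% = 0.0135.
Payoff takes n = ⌈−ln(1 − rB₀/P)/ln(1+r)⌉ = ⌈15.220⌉ = 16 payments; the last is $88.44.
Total paid = 15·$400.00 + $88.44 = $6,088.44.
Total interest = total paid − principal = $6,088.44 − $5,470.07 = $618.37.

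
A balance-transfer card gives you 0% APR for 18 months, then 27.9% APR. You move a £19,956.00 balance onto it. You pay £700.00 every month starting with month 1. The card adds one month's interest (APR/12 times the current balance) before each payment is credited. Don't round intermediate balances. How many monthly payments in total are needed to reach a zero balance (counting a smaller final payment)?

Promo months 1–18 at r₀ = 0%/12 = 0; months 19+ at r₁ = 27.9%/12 = 0.02325.
After month 18 (no interest yet): B = £19,956.00 − 18·£700.00 = £7,356.00.
Then at r₁ with £700.00/mo: n₂ = −ln(1 − r₁·B/P)/ln(1+r₁) ≈ 12.19 → 13 more payments.

31 payments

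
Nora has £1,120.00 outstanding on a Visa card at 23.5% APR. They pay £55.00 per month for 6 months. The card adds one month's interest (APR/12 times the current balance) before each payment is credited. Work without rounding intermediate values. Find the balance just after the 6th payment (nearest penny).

£911.63

Monthly rate r = 23.5%/12 = 1.95833% = 0.0195833.
Each month: B ← B·(1+r) − £55.00.
Month 1: interest £21.93; balance after payment £1,086.93.
Month 2: interest £21.29; balance after payment £1,053.22.
Month 3: interest £20.63; balance after payment £1,018.84.
Month 4: interest £19.95; balance after payment £983.80.
Month 5: interest £19.27; balance after payment £948.06.
Month 6: interest £18.57; balance after payment £911.63.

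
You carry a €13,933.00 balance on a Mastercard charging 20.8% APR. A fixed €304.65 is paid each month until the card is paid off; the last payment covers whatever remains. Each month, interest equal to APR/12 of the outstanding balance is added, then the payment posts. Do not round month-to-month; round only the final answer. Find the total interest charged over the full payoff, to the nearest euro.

Monthly rate r = 20.8%/12 = 1.73333% = 0.0173333.
Payoff takes n = ⌈−ln(1 − rB₀/P)/ln(1+r)⌉ = ⌈91.577⌉ = 92 payments; the last is €176.43.
Total paid = 91·€304.65 + €176.43 = €27,899.58.
Total interest = total paid − principal = €27,899.58 − €13,933.00 = €13,966.58.

€13,967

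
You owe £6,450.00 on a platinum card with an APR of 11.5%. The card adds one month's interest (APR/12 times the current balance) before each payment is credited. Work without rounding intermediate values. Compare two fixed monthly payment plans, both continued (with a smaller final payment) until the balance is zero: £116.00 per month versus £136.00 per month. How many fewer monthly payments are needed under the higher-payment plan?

16 fewer payments

Monthly rate r = 11.5%/12 = 0.958333% = 0.00958333.
At £116.00/mo: n = ⌈−ln(1 − rB₀/P)/ln(1+r)⌉ = 80 payments (last £93.27); total interest = total paid − £6,450.00 = £2,807.27.
At £136.00/mo: 64 payments (last £74.08); total interest £2,192.08.
Payments saved = 80 − 64 = 16.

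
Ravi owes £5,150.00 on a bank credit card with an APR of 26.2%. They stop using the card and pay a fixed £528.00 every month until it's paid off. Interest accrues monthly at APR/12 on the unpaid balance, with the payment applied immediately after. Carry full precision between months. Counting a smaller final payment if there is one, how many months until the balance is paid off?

12 payments

Monthly rate r = 26.2%/12 = 2.18333% = 0.0218333.
Recurrence: B ← B·(1+r) − £528.00.
Month 1: interest £112.44; balance after payment £4,734.44.
Month 2: interest £103.37; balance after payment £4,309.81.
Closed form: n = −ln(1 − rB₀/P)/ln(1+r) = −ln(0.78704)/ln(1.02183) ≈ 11.088, so the balance reaches zero during payment 12.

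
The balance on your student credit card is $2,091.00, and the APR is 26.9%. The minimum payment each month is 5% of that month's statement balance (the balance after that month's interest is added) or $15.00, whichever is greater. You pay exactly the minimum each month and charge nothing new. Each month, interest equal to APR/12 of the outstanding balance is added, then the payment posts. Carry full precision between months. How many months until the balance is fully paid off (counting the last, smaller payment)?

Monthly rate r = 26.9%/12 = 2.24167% = 0.0224167.
While 5% of the post-interest balance exceeds $15.00, each month B ← (B·(1+r))·(1 − 0.05), i.e. B shrinks by the factor (1+r)·0.95 = 0.9713.
This holds for months 1–68. Entering month 69 the balance is $288.57; 5% of the post-interest balance is now below $15.00, so the flat $15.00 minimum applies from here.
From month 69 a fixed $15.00 at rate r clears $288.57 in 26 more payments. Total: 68 + 26 = 94 months.

94 months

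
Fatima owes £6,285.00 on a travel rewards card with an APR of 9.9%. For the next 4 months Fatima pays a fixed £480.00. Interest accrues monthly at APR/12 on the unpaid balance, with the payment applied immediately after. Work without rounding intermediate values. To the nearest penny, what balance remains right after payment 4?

£4,551.09

Monthly rate r = 9.9%/12 = 0.825% = 0.00825.
Each month: B ← B·(1+r) − £480.00.
Month 1: interest £51.85; balance after payment £5,856.85.
Month 2: interest £48.32; balance after payment £5,425.17.
Month 3: interest £44.76; balance after payment £4,989.93.
Month 4: interest £41.17; balance after payment £4,551.09.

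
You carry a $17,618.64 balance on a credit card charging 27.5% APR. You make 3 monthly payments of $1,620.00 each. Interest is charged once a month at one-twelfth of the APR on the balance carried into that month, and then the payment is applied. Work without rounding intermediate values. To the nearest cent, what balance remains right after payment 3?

$13,885.67

Monthly rate r = 27.5%/12 = 2.29167% = 0.0229167.
Each month: B ← B·(1+r) − $1,620.00.
Month 1: interest $403.76; balance after payment $16,402.40.
Month 2: interest $375.89; balance after payment $15,158.29.
Month 3: interest $347.38; balance after payment $13,885.67.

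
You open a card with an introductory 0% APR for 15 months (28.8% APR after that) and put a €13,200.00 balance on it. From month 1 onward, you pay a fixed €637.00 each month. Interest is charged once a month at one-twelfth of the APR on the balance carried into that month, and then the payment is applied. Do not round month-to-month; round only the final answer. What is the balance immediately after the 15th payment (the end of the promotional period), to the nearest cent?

€3,645.00

Promo months 1–15 at r₀ = 0%/12 = 0; months 16+ at r₁ = 28.8%/12 = 0.024.
After month 15 (no interest yet): B = €13,200.00 − 15·€637.00 = €3,645.00.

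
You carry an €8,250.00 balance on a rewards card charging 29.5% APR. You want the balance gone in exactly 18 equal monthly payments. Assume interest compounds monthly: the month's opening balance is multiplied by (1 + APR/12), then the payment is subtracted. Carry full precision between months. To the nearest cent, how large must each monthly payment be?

Monthly rate r = 29.5%/12 = 2.45833% = 0.0245833.
Level-payment amortization: P = B₀·r / (1 − (1+r)^(−n)) = 8250.00·0.0245833 / (1 − 1.02458^(−18)).
Denominator 1 − (1+r)^(−18) = 0.354124466.
P = 202.812 / 0.354124466 ≈ 572.72.

€572.72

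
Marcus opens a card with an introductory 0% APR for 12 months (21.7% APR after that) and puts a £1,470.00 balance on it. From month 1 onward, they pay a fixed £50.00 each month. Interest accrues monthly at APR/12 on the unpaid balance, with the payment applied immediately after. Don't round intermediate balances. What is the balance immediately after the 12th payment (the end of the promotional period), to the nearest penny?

£870.00

Promo months 1–12 at r₀ = 0%/12 = 0; months 13+ at r₁ = 21.7%/12 = 0.0180833.
After month 12 (no interest yet): B = £1,470.00 − 12·£50.00 = £870.00.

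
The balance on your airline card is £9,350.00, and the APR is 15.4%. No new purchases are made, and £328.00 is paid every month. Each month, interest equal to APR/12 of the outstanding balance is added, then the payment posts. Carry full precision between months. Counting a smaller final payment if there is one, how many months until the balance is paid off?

Monthly rate r = 15.4%/12 = 1.28333% = 0.0128333.
Recurrence: B ← B·(1+r) − £328.00.
Month 1: interest £119.99; balance after payment £9,141.99.
Month 2: interest £117.32; balance after payment £8,931.31.
Closed form: n = −ln(1 − rB₀/P)/ln(1+r) = −ln(0.63417)/ln(1.01283) ≈ 35.716, so the balance reaches zero during payment 36.

36 months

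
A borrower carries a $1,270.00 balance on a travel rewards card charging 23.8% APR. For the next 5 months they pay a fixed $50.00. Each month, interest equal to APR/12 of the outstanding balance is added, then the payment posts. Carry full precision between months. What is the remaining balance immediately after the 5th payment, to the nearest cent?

Monthly rate r = 23.8%/12 = 1.98333% = 0.0198333.
Each month: B ← B·(1+r) − $50.00.
Month 1: interest $25.19; balance after payment $1,245.19.
Month 2: interest $24.70; balance after payment $1,219.88.
Month 3: interest $24.19; balance after payment $1,194.08.
Month 4: interest $23.68; balance after payment $1,167.76.
Month 5: interest $23.16; balance after payment $1,140.92.

$1,140.92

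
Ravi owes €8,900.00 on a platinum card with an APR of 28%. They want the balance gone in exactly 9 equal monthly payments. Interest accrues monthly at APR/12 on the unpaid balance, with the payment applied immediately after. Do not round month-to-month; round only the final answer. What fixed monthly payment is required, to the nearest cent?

€1,107.80

Monthly rate r = 28%/12 = 2.33333% = 0.0233333.
Level-payment amortization: P = B₀·r / (1 − (1+r)^(−n)) = 8900.00·0.0233333 / (1 − 1.02333^(−9)).
Denominator 1 − (1+r)^(−9) = 0.187457823.
P = 207.667 / 0.187457823 ≈ 1107.80.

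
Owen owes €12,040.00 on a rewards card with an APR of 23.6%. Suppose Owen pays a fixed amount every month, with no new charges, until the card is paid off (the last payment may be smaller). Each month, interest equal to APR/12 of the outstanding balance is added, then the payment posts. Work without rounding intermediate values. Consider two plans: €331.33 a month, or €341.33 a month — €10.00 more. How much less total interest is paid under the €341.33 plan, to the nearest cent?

Monthly rate r = 23.6%/12 = 1.96667% = 0.0196667.
At €331.33/mo: n = ⌈−ln(1 − rB₀/P)/ln(1+r)⌉ = 65 payments (last €130.18); total interest = total paid − €12,040.00 = €9,295.30.
At €341.33/mo: 61 payments (last €258.27); total interest €8,698.07.
Interest saved = €9,295.30 − €8,698.07 = €597.23.

€597.23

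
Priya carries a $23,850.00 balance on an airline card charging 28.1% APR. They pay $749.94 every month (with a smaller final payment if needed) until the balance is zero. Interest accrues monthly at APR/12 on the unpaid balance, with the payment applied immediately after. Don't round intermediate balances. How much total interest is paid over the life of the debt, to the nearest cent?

$20,386.79

Monthly rate r = 28.1%/12 = 2.34167% = 0.0234167.
Payoff takes n = ⌈−ln(1 − rB₀/P)/ln(1+r)⌉ = ⌈58.987⌉ = 59 payments; the last is $740.27.
Total paid = 58·$749.94 + $740.27 = $44,236.79.
Total interest = total paid − principal = $44,236.79 − $23,850.00 = $20,386.79.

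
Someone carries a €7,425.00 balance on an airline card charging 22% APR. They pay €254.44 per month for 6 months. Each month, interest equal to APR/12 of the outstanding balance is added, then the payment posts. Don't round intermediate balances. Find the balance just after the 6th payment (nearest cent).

€6,681.77

Monthly rate r = 22%/12 = 1.83333% = 0.0183333.
Each month: B ← B·(1+r) − €254.44.
Month 1: interest €136.12; balance after payment €7,306.69.
Month 2: interest €133.96; balance after payment €7,186.20.
Month 3: interest €131.75; balance after payment €7,063.51.
Month 4: interest €129.50; balance after payment €6,938.57.
Month 5: interest €127.21; balance after payment €6,811.33.
Month 6: interest €124.87; balance after payment €6,681.77.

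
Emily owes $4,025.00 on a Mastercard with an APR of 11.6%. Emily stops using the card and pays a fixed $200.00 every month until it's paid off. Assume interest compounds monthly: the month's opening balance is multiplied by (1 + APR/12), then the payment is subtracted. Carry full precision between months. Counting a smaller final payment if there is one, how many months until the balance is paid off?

23 months

Monthly rate r = 11.6%/12 = 0.966667% = 0.00966667.
Recurrence: B ← B·(1+r) − $200.00.
Month 1: interest $38.91; balance after payment $3,863.91.
Month 2: interest $37.35; balance after payment $3,701.26.
Closed form: n = −ln(1 − rB₀/P)/ln(1+r) = −ln(0.80546)/ln(1.00967) ≈ 22.488, so the balance reaches zero during payment 23.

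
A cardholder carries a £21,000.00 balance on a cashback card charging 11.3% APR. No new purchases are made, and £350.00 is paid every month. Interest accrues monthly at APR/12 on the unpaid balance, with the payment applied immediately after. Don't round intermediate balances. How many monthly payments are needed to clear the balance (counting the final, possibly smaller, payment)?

Monthly rate r = 11.3%/12 = 0.941667% = 0.00941667.
Recurrence: B ← B·(1+r) − £350.00.
Month 1: interest £197.75; balance after payment £20,847.75.
Month 2: interest £196.32; balance after payment £20,694.07.
Closed form: n = −ln(1 − rB₀/P)/ln(1+r) = −ln(0.435)/ln(1.00942) ≈ 88.813, so the balance reaches zero during payment 89.

89 months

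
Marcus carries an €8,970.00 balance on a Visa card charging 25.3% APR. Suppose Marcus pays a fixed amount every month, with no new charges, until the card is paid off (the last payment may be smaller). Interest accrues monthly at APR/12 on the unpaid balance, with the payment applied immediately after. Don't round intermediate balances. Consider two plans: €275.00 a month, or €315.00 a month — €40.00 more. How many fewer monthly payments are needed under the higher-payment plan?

12 fewer payments

Monthly rate r = 25.3%/12 = 2.10833% = 0.0210833.
At €275.00/mo: n = ⌈−ln(1 − rB₀/P)/ln(1+r)⌉ = 56 payments (last €214.84); total interest = total paid − €8,970.00 = €6,369.84.
At €315.00/mo: 44 payments (last €303.06); total interest €4,878.06.
Payments saved = 56 − 44 = 12.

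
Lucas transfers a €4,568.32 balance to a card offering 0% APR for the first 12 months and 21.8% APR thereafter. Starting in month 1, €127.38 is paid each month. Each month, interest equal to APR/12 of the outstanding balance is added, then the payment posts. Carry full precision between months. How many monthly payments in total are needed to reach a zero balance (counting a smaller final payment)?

Promo months 1–12 at r₀ = 0%/12 = 0; months 13+ at r₁ = 21.8%/12 = 0.0181667.
After month 12 (no interest yet): B = €4,568.32 − 12·€127.38 = €3,039.76.
Then at r₁ with €127.38/mo: n₂ = −ln(1 − r₁·B/P)/ln(1+r₁) ≈ 31.57 → 32 more payments.

44 months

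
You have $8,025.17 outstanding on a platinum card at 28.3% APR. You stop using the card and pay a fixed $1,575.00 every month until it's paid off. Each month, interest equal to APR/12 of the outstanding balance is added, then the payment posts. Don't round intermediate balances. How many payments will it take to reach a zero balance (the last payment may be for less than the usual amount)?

6 months

Monthly rate r = 28.3%/12 = 2.35833% = 0.0235833.
Recurrence: B ← B·(1+r) − $1,575.00.
Month 1: interest $189.26; balance after payment $6,639.43.
Month 2: interest $156.58; balance after payment $5,221.01.
Month 3: interest $123.13; balance after payment $3,769.14.
Month 4: interest $88.89; balance after payment $2,283.03.
Month 5: interest $53.84; balance after payment $761.87.
Month 6: interest $17.97; balance after payment $0.00.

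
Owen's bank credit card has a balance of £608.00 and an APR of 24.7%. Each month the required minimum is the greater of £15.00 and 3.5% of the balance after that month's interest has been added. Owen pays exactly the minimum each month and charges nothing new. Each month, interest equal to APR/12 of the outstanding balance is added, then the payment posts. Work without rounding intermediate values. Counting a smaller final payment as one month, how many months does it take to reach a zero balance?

67 months

Monthly rate r = 24.7%/12 = 2.05833% = 0.0205833.
While 3.5% of the post-interest balance exceeds £15.00, each month B ← (B·(1+r))·(1 − 0.035), i.e. B shrinks by the factor (1+r)·0.965 = 0.98486.
This holds for months 1–25. Entering month 26 the balance is £415.24; 3.5% of the post-interest balance is now below £15.00, so the flat £15.00 minimum applies from here.
From month 26 a fixed £15.00 at rate r clears £415.24 in 42 more payments. Total: 25 + 42 = 67 months.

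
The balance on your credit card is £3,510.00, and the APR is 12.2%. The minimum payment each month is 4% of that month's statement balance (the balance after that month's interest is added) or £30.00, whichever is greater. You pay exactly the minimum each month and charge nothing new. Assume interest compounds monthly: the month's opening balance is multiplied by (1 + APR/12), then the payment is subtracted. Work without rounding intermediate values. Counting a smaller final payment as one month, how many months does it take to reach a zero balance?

80 months

Monthly rate r = 12.2%/12 = 1.01667% = 0.0101667.
While 4% of the post-interest balance exceeds £30.00, each month B ← (B·(1+r))·(1 − 0.04), i.e. B shrinks by the factor (1+r)·0.96 = 0.96976.
This holds for months 1–51. Entering month 52 the balance is £733.14; 4% of the post-interest balance is now below £30.00, so the flat £30.00 minimum applies from here.
From month 52 a fixed £30.00 at rate r clears £733.14 in 29 more payments. Total: 51 + 29 = 80 months.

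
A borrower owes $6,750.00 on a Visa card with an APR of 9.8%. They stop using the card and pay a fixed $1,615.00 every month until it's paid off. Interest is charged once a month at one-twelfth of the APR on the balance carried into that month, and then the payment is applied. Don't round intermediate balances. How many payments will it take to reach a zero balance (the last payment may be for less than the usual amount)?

Monthly rate r = 9.8%/12 = 0.816667% = 0.00816667.
Recurrence: B ← B·(1+r) − $1,615.00.
Month 1: interest $55.13; balance after payment $5,190.12.
Month 2: interest $42.39; balance after payment $3,617.51.
Month 3: interest $29.54; balance after payment $2,032.05.
Month 4: interest $16.60; balance after payment $433.65.
Month 5: interest $3.54; balance after payment $0.00.

5 payments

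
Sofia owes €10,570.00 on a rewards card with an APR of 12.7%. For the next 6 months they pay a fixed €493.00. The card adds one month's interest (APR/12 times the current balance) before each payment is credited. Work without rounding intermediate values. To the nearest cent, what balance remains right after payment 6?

Monthly rate r = 12.7%/12 = 1.05833% = 0.0105833.
Each month: B ← B·(1+r) − €493.00.
Month 1: interest €111.87; balance after payment €10,188.87.
Month 2: interest €107.83; balance after payment €9,803.70.
Month 3: interest €103.76; balance after payment €9,414.45.
Month 4: interest €99.64; balance after payment €9,021.09.
Month 5: interest €95.47; balance after payment €8,623.56.
Month 6: interest €91.27; balance after payment €8,221.83.

€8,221.83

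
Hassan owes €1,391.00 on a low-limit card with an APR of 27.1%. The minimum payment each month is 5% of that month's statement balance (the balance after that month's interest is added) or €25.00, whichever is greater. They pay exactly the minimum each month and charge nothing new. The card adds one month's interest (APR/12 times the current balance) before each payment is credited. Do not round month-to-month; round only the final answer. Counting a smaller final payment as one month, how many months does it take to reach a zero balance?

63 months

Monthly rate r = 27.1%/12 = 2.25833% = 0.0225833.
While 5% of the post-interest balance exceeds €25.00, each month B ← (B·(1+r))·(1 − 0.05), i.e. B shrinks by the factor (1+r)·0.95 = 0.97145.
This holds for months 1–37. Entering month 38 the balance is €476.38; 5% of the post-interest balance is now below €25.00, so the flat €25.00 minimum applies from here.
From month 38 a fixed €25.00 at rate r clears €476.38 in 26 more payments. Total: 37 + 26 = 63 months.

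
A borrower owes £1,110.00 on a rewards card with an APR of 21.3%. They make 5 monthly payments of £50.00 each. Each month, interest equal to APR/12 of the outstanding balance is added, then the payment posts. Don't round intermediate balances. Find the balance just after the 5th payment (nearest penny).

£953.04

Monthly rate r = 21.3%/12 = 1.775% = 0.01775.
Each month: B ← B·(1+r) − £50.00.
Month 1: interest £19.70; balance after payment £1,079.70.
Month 2: interest £19.16; balance after payment £1,048.87.
Month 3: interest £18.62; balance after payment £1,017.48.
Month 4: interest £18.06; balance after payment £985.54.
Month 5: interest £17.49; balance after payment £953.04.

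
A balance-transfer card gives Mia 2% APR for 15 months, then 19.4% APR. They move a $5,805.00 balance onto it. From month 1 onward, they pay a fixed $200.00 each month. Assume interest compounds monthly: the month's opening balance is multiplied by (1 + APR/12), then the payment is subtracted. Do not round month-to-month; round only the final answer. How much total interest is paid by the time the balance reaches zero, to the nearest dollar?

$548

Promo months 1–15 at r₀ = 2%/12 = 0.00166667; months 16+ at r₁ = 19.4%/12 = 0.0161667.
After month 15: iterate B ← B·(1+r₀) − $200.00 for 15 months → $2,916.58.
Then at r₁ with $200.00/mo: n₂ = −ln(1 − r₁·B/P)/ln(1+r₁) ≈ 16.77 → 17 more payments.
Total paid = 31·$200.00 + $153.32 = $6,353.32; interest = $6,353.32 − $5,805.00 = $548.32.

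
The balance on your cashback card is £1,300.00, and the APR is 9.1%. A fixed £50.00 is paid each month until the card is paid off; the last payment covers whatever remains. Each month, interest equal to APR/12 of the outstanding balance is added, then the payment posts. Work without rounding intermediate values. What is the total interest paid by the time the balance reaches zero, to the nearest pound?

Monthly rate r = 9.1%/12 = 0.758333% = 0.00758333.
Payoff takes n = ⌈−ln(1 − rB₀/P)/ln(1+r)⌉ = ⌈29.069⌉ = 30 payments; the last is £3.46.
Total paid = 29·£50.00 + £3.46 = £1,453.46.
Total interest = total paid − principal = £1,453.46 − £1,300.00 = £153.46.

£153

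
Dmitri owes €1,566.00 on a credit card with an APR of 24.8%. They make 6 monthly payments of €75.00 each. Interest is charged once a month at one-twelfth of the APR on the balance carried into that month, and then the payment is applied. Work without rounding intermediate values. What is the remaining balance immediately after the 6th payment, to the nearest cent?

€1,296.60

Monthly rate r = 24.8%/12 = 2.06667% = 0.0206667.
Each month: B ← B·(1+r) − €75.00.
Month 1: interest €32.36; balance after payment €1,523.36.
Month 2: interest €31.48; balance after payment €1,479.85.
Month 3: interest €30.58; balance after payment €1,435.43.
Month 4: interest €29.67; balance after payment €1,390.10.
Month 5: interest €28.73; balance after payment €1,343.82.
Month 6: interest €27.77; balance after payment €1,296.60.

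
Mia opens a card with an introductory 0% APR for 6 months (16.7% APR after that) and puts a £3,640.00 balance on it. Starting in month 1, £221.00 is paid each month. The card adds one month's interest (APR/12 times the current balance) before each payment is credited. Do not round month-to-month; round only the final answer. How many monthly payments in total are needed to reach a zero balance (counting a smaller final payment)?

18 payments

Promo months 1–6 at r₀ = 0%/12 = 0; months 7+ at r₁ = 16.7%/12 = 0.0139167.
After month 6 (no interest yet): B = £3,640.00 − 6·£221.00 = £2,314.00.
Then at r₁ with £221.00/mo: n₂ = −ln(1 − r₁·B/P)/ln(1+r₁) ≈ 11.40 → 12 more payments.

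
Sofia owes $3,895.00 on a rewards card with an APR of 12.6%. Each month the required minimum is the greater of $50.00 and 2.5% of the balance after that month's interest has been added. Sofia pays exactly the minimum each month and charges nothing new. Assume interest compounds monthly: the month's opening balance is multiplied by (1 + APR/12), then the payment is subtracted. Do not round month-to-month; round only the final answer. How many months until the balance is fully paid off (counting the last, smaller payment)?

Monthly rate r = 12.6%/12 = 1.05% = 0.0105.
While 2.5% of the post-interest balance exceeds $50.00, each month B ← (B·(1+r))·(1 − 0.025), i.e. B shrinks by the factor (1+r)·0.975 = 0.98524.
This holds for months 1–46. Entering month 47 the balance is $1,965.13; 2.5% of the post-interest balance is now below $50.00, so the flat $50.00 minimum applies from here.
From month 47 a fixed $50.00 at rate r clears $1,965.13 in 51 more payments. Total: 46 + 51 = 97 months.

97 months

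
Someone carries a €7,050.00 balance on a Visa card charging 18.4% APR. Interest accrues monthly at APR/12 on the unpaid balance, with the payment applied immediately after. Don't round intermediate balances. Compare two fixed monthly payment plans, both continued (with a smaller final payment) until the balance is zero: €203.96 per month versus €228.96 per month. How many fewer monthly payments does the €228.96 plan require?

Monthly rate r = 18.4%/12 = 1.53333% = 0.0153333.
At €203.96/mo: n = ⌈−ln(1 − rB₀/P)/ln(1+r)⌉ = 50 payments (last €126.41); total interest = total paid − €7,050.00 = €3,070.45.
At €228.96/mo: 42 payments (last €226.00); total interest €2,563.36.
Payments saved = 50 − 42 = 8.

8 fewer payments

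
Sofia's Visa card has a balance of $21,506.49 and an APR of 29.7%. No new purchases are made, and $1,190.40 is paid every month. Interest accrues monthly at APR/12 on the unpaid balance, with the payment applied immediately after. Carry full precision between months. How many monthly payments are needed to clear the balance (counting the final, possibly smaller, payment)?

25 payments

Monthly rate r = 29.7%/12 = 2.475% = 0.02475.
Recurrence: B ← B·(1+r) − $1,190.40.
Month 1: interest $532.29; balance after payment $20,848.38.
Month 2: interest $516.00; balance after payment $20,173.97.
Closed form: n = −ln(1 − rB₀/P)/ln(1+r) = −ln(0.55285)/ln(1.02475) ≈ 24.241, so the balance reaches zero during payment 25.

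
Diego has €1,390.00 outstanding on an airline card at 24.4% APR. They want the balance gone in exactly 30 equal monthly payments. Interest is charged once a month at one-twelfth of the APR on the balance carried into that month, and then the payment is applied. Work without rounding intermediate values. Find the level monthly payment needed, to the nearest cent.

Monthly rate r = 24.4%/12 = 2.03333% = 0.0203333.
Level-payment amortization: P = B₀·r / (1 − (1+r)^(−n)) = 1390.00·0.0203333 / (1 − 1.02033^(−30)).
Denominator 1 − (1+r)^(−30) = 0.45331425.
P = 28.2633 / 0.45331425 ≈ 62.35.

€62.35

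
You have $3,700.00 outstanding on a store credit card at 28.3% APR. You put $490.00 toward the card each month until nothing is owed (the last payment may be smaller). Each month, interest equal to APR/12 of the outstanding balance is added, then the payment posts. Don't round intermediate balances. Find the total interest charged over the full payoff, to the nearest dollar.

Monthly rate r = 28.3%/12 = 2.35833% = 0.0235833.
Payoff takes n = ⌈−ln(1 − rB₀/P)/ln(1+r)⌉ = ⌈8.413⌉ = 9 payments; the last is $203.90.
Total paid = 8·$490.00 + $203.90 = $4,123.90.
Total interest = total paid − principal = $4,123.90 − $3,700.00 = $423.90.

$424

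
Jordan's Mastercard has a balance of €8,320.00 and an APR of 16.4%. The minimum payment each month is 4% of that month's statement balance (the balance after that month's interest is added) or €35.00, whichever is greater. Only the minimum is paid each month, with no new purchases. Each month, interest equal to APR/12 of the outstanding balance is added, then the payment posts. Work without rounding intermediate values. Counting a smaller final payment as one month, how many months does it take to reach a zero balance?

114 months

Monthly rate r = 16.4%/12 = 1.36667% = 0.0136667.
While 4% of the post-interest balance exceeds €35.00, each month B ← (B·(1+r))·(1 − 0.04), i.e. B shrinks by the factor (1+r)·0.96 = 0.97312.
This holds for months 1–84. Entering month 85 the balance is €843.53; 4% of the post-interest balance is now below €35.00, so the flat €35.00 minimum applies from here.
From month 85 a fixed €35.00 at rate r clears €843.53 in 30 more payments. Total: 84 + 30 = 114 months.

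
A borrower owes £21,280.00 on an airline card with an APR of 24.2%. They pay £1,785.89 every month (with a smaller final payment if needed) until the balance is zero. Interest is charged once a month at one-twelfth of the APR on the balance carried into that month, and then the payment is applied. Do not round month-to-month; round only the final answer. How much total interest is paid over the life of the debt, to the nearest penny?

£3,305.75

Monthly rate r = 24.2%/12 = 2.01667% = 0.0201667.
Payoff takes n = ⌈−ln(1 − rB₀/P)/ln(1+r)⌉ = ⌈13.765⌉ = 14 payments; the last is £1,369.18.
Total paid = 13·£1,785.89 + £1,369.18 = £24,585.75.
Total interest = total paid − principal = £24,585.75 − £21,280.00 = £3,305.75.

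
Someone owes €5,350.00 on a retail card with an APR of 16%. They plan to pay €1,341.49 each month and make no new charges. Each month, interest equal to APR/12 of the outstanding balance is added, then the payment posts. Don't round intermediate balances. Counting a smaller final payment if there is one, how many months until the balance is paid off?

Monthly rate r = 16%/12 = 1.33333% = 0.0133333.
Recurrence: B ← B·(1+r) − €1,341.49.
Month 1: interest €71.33; balance after payment €4,079.84.
Month 2: interest €54.40; balance after payment €2,792.75.
Month 3: interest €37.24; balance after payment €1,488.50.
Month 4: interest €19.85; balance after payment €166.85.
Month 5: interest €2.22; balance after payment €0.00.

5 months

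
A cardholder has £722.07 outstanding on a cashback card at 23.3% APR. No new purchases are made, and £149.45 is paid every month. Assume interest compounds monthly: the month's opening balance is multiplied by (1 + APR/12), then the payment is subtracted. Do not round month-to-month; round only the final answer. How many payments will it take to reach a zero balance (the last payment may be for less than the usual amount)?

6 payments

Monthly rate r = 23.3%/12 = 1.94167% = 0.0194167.
Recurrence: B ← B·(1+r) − £149.45.
Month 1: interest £14.02; balance after payment £586.64.
Month 2: interest £11.39; balance after payment £448.58.
Month 3: interest £8.71; balance after payment £307.84.
Month 4: interest £5.98; balance after payment £164.37.
Month 5: interest £3.19; balance after payment £18.11.
Month 6: interest £0.35; balance after payment £0.00.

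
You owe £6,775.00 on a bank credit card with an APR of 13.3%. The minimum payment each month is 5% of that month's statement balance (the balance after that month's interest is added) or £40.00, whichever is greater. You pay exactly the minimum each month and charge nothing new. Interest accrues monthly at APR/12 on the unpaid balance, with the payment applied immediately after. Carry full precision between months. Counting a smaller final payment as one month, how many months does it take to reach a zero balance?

Monthly rate r = 13.3%/12 = 1.10833% = 0.0110833.
While 5% of the post-interest balance exceeds £40.00, each month B ← (B·(1+r))·(1 − 0.05), i.e. B shrinks by the factor (1+r)·0.95 = 0.96053.
This holds for months 1–54. Entering month 55 the balance is £769.98; 5% of the post-interest balance is now below £40.00, so the flat £40.00 minimum applies from here.
From month 55 a fixed £40.00 at rate r clears £769.98 in 22 more payments. Total: 54 + 22 = 76 months.

76 months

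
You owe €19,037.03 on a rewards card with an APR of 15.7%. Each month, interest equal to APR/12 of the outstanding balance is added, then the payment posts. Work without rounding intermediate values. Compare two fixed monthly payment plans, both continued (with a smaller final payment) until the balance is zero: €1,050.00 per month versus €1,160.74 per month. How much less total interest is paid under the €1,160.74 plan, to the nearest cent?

€303.09

Monthly rate r = 15.7%/12 = 1.30833% = 0.0130833.
At €1,050.00/mo: n = ⌈−ln(1 − rB₀/P)/ln(1+r)⌉ = 21 payments (last €873.32); total interest = total paid − €19,037.03 = €2,836.29.
At €1,160.74/mo: 19 payments (last €676.91); total interest €2,533.20.
Interest saved = €2,836.29 − €2,533.20 = €303.09.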